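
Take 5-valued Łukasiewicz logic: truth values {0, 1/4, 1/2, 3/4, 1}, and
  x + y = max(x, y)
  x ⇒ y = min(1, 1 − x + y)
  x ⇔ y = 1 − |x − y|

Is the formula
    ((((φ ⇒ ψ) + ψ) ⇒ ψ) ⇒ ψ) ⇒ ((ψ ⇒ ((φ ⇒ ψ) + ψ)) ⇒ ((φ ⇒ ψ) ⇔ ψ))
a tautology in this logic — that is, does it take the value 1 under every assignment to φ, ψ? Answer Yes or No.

No

Counterexample: take φ = 0, ψ = 0.
φ ⇒ ψ = 0 ⇒ 0 = 1
(φ ⇒ ψ) + ψ = 1 + 0 = 1
((φ ⇒ ψ) + ψ) ⇒ ψ = 1 ⇒ 0 = 0
(((φ ⇒ ψ) + ψ) ⇒ ψ) ⇒ ψ = 0 ⇒ 0 = 1
φ ⇒ ψ = 0 ⇒ 0 = 1
(φ ⇒ ψ) + ψ = 1 + 0 = 1
ψ ⇒ ((φ ⇒ ψ) + ψ) = 0 ⇒ 1 = 1
φ ⇒ ψ = 0 ⇒ 0 = 1
(φ ⇒ ψ) ⇔ ψ = 1 ⇔ 0 = 0
(ψ ⇒ ((φ ⇒ ψ) + ψ)) ⇒ ((φ ⇒ ψ) ⇔ ψ) = 1 ⇒ 0 = 0
((((φ ⇒ ψ) + ψ) ⇒ ψ) ⇒ ψ) ⇒ ((ψ ⇒ ((φ ⇒ ψ) + ψ)) ⇒ ((φ ⇒ ψ) ⇔ ψ)) = 1 ⇒ 0 = 0
This gives 0 ≠ 1.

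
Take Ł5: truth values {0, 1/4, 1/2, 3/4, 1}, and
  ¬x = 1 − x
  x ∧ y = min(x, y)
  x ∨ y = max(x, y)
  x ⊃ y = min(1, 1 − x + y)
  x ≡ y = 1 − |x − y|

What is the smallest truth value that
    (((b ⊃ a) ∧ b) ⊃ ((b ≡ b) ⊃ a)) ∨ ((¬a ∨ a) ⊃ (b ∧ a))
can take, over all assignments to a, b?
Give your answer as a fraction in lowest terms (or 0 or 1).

Take a = 0, b = 1/2:
b ⊃ a = 1/2 ⊃ 0 = 1/2
(b ⊃ a) ∧ b = 1/2 ∧ 1/2 = 1/2
b ≡ b = 1/2 ≡ 1/2 = 1
(b ≡ b) ⊃ a = 1 ⊃ 0 = 0
((b ⊃ a) ∧ b) ⊃ ((b ≡ b) ⊃ a) = 1/2 ⊃ 0 = 1/2
¬a = ¬0 = 1
¬a ∨ a = 1 ∨ 0 = 1
b ∧ a = 1/2 ∧ 0 = 0
(¬a ∨ a) ⊃ (b ∧ a) = 1 ⊃ 0 = 0
(((b ⊃ a) ∧ b) ⊃ ((b ≡ b) ⊃ a)) ∨ ((¬a ∨ a) ⊃ (b ∧ a)) = 1/2 ∨ 0 = 1/2
No assignment yields a value below 1/2, so this is the minimum.

1/2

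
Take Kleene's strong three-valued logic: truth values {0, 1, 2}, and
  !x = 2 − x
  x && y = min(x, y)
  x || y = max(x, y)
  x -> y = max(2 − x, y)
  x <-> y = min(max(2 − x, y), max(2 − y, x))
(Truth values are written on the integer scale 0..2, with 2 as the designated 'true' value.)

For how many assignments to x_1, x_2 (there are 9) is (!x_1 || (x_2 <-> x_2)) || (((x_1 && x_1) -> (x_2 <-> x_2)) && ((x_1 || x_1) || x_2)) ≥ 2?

7

x_1 = 0, x_2 = 0 ↦ 2  ≥
x_1 = 0, x_2 = 1 ↦ 2  ≥
x_1 = 0, x_2 = 2 ↦ 2  ≥
x_1 = 1, x_2 = 0 ↦ 2  ≥
x_1 = 1, x_2 = 1 ↦ 1  <
x_1 = 1, x_2 = 2 ↦ 2  ≥
x_1 = 2, x_2 = 0 ↦ 2  ≥
x_1 = 2, x_2 = 1 ↦ 1  <
x_1 = 2, x_2 = 2 ↦ 2  ≥
So 7 of the 9 assignments meet the threshold.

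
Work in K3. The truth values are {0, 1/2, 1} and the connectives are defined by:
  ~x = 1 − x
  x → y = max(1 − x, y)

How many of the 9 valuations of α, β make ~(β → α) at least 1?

α = 0, β = 0 ↦ 0  <
α = 0, β = 1/2 ↦ 1/2  <
α = 0, β = 1 ↦ 1  ≥
α = 1/2, β = 0 ↦ 0  <
α = 1/2, β = 1/2 ↦ 1/2  <
α = 1/2, β = 1 ↦ 1/2  <
α = 1, β = 0 ↦ 0  <
α = 1, β = 1/2 ↦ 0  <
α = 1, β = 1 ↦ 0  <
So 1 of the 9 assignments meets the threshold.

1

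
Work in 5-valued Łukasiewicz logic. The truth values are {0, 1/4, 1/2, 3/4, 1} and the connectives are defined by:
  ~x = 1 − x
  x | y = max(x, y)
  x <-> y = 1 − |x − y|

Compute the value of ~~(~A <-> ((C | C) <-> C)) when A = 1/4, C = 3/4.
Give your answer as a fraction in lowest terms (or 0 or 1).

~A = ~1/4 = 3/4
C | C = 3/4 | 3/4 = 3/4
(C | C) <-> C = 3/4 <-> 3/4 = 1
~A <-> ((C | C) <-> C) = 3/4 <-> 1 = 3/4
~(~A <-> ((C | C) <-> C)) = ~3/4 = 1/4
~~(~A <-> ((C | C) <-> C)) = ~1/4 = 3/4

3/4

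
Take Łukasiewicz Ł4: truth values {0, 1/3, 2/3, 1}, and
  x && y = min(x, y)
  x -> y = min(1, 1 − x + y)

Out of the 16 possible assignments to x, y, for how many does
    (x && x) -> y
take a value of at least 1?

x = 0, y = 0 ↦ 1  ≥
x = 0, y = 1/3 ↦ 1  ≥
x = 0, y = 2/3 ↦ 1  ≥
x = 0, y = 1 ↦ 1  ≥
x = 1/3, y = 0 ↦ 2/3  <
x = 1/3, y = 1/3 ↦ 1  ≥
x = 1/3, y = 2/3 ↦ 1  ≥
x = 1/3, y = 1 ↦ 1  ≥
x = 2/3, y = 0 ↦ 1/3  <
x = 2/3, y = 1/3 ↦ 2/3  <
x = 2/3, y = 2/3 ↦ 1  ≥
x = 2/3, y = 1 ↦ 1  ≥
x = 1, y = 0 ↦ 0  <
x = 1, y = 1/3 ↦ 1/3  <
x = 1, y = 2/3 ↦ 2/3  <
x = 1, y = 1 ↦ 1  ≥
So 10 of the 16 assignments meet the threshold.

10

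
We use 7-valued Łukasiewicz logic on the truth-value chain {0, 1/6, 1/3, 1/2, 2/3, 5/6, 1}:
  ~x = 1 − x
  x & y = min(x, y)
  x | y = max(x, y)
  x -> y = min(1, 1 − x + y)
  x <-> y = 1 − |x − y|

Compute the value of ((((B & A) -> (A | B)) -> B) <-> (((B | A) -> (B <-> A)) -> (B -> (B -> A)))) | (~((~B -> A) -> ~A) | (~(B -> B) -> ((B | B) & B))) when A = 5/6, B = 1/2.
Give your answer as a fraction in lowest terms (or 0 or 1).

1

B & A = 1/2 & 5/6 = 1/2
A | B = 5/6 | 1/2 = 5/6
(B & A) -> (A | B) = 1/2 -> 5/6 = 1
((B & A) -> (A | B)) -> B = 1 -> 1/2 = 1/2
B | A = 1/2 | 5/6 = 5/6
B <-> A = 1/2 <-> 5/6 = 2/3
(B | A) -> (B <-> A) = 5/6 -> 2/3 = 5/6
B -> A = 1/2 -> 5/6 = 1
B -> (B -> A) = 1/2 -> 1 = 1
((B | A) -> (B <-> A)) -> (B -> (B -> A)) = 5/6 -> 1 = 1
(((B & A) -> (A | B)) -> B) <-> (((B | A) -> (B <-> A)) -> (B -> (B -> A))) = 1/2 <-> 1 = 1/2
~B = ~1/2 = 1/2
~B -> A = 1/2 -> 5/6 = 1
~A = ~5/6 = 1/6
(~B -> A) -> ~A = 1 -> 1/6 = 1/6
~((~B -> A) -> ~A) = ~1/6 = 5/6
B -> B = 1/2 -> 1/2 = 1
~(B -> B) = ~1 = 0
B | B = 1/2 | 1/2 = 1/2
(B | B) & B = 1/2 & 1/2 = 1/2
~(B -> B) -> ((B | B) & B) = 0 -> 1/2 = 1
~((~B -> A) -> ~A) | (~(B -> B) -> ((B | B) & B)) = 5/6 | 1 = 1
((((B & A) -> (A | B)) -> B) <-> (((B | A) -> (B <-> A)) -> (B -> (B -> A)))) | (~((~B -> A) -> ~A) | (~(B -> B) -> ((B | B) & B))) = 1/2 | 1 = 1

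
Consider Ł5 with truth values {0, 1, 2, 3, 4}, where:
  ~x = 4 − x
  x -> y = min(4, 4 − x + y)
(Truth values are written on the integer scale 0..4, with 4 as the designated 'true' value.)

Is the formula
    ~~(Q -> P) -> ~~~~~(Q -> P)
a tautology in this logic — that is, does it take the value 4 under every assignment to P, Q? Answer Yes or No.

Counterexample: take P = 0, Q = 0.
Q -> P = 0 -> 0 = 4
~(Q -> P) = ~4 = 0
~~(Q -> P) = ~0 = 4
~~~(Q -> P) = ~4 = 0
~~~~(Q -> P) = ~0 = 4
~~~~~(Q -> P) = ~4 = 0
~~(Q -> P) -> ~~~~~(Q -> P) = 4 -> 0 = 0
This gives 0 ≠ 4.

No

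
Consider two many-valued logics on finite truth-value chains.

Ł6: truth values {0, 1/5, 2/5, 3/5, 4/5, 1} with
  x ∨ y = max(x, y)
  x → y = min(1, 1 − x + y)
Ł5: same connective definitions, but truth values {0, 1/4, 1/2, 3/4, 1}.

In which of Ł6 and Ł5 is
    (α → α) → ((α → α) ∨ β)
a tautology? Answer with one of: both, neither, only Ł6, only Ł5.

In Ł6: every assignment gives 1 — tautology.
In Ł5: every assignment gives 1 — tautology.

both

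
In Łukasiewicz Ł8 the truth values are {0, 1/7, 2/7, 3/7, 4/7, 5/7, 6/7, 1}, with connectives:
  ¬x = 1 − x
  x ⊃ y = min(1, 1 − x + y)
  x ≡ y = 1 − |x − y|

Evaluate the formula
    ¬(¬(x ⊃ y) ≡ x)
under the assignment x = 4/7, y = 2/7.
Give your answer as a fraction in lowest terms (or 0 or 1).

x ⊃ y = 4/7 ⊃ 2/7 = 5/7
¬(x ⊃ y) = ¬5/7 = 2/7
¬(x ⊃ y) ≡ x = 2/7 ≡ 4/7 = 5/7
¬(¬(x ⊃ y) ≡ x) = ¬5/7 = 2/7

2/7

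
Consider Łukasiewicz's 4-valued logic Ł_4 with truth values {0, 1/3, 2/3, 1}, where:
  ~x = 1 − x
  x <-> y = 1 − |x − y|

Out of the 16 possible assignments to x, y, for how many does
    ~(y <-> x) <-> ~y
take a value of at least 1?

5

x = 0, y = 0 ↦ 0  <
x = 0, y = 1/3 ↦ 2/3  <
x = 0, y = 2/3 ↦ 2/3  <
x = 0, y = 1 ↦ 0  <
x = 1/3, y = 0 ↦ 1/3  <
x = 1/3, y = 1/3 ↦ 1/3  <
x = 1/3, y = 2/3 ↦ 1  ≥
x = 1/3, y = 1 ↦ 1/3  <
x = 2/3, y = 0 ↦ 2/3  <
x = 2/3, y = 1/3 ↦ 2/3  <
x = 2/3, y = 2/3 ↦ 2/3  <
x = 2/3, y = 1 ↦ 2/3  <
x = 1, y = 0 ↦ 1  ≥
x = 1, y = 1/3 ↦ 1  ≥
x = 1, y = 2/3 ↦ 1  ≥
x = 1, y = 1 ↦ 1  ≥
So 5 of the 16 assignments meet the threshold.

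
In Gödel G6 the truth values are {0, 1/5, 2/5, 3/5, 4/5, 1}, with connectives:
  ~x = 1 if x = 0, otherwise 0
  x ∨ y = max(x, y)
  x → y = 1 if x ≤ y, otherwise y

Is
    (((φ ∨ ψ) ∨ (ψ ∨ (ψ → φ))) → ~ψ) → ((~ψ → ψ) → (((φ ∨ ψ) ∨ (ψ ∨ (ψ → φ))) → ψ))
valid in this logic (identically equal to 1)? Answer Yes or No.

Yes

At φ = 2/5, ψ = 1/5, for instance:
φ ∨ ψ = 2/5 ∨ 1/5 = 2/5
ψ → φ = 1/5 → 2/5 = 1
ψ ∨ (ψ → φ) = 1/5 ∨ 1 = 1
(φ ∨ ψ) ∨ (ψ ∨ (ψ → φ)) = 2/5 ∨ 1 = 1
~ψ = ~1/5 = 0
((φ ∨ ψ) ∨ (ψ ∨ (ψ → φ))) → ~ψ = 1 → 0 = 0
~ψ → ψ = 0 → 1/5 = 1
((φ ∨ ψ) ∨ (ψ ∨ (ψ → φ))) → ψ = 1 → 1/5 = 1/5
(~ψ → ψ) → (((φ ∨ ψ) ∨ (ψ ∨ (ψ → φ))) → ψ) = 1 → 1/5 = 1/5
(((φ ∨ ψ) ∨ (ψ ∨ (ψ → φ))) → ~ψ) → ((~ψ → ψ) → (((φ ∨ ψ) ∨ (ψ ∨ (ψ → φ))) → ψ)) = 0 → 1/5 = 1
and checking the remaining 35 assignments likewise gives ≥ 1 in every case.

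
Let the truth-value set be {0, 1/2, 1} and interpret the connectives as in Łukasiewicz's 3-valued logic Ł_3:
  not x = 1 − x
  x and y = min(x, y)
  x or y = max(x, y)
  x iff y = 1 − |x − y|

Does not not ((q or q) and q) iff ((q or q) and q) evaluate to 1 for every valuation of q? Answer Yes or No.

q = 0 ↦ 1
q = 1/2 ↦ 1
q = 1 ↦ 1
Every assignment gives a value ≥ 1.

Yes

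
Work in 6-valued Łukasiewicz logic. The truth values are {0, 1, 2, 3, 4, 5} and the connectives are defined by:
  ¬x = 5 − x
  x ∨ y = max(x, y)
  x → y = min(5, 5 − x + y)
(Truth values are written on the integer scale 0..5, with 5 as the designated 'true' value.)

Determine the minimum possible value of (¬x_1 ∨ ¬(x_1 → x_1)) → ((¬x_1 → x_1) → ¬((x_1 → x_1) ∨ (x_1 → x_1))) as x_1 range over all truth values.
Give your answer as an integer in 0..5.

3

Take x_1 = 2:
¬x_1 = ¬2 = 3
x_1 → x_1 = 2 → 2 = 5
¬(x_1 → x_1) = ¬5 = 0
¬x_1 ∨ ¬(x_1 → x_1) = 3 ∨ 0 = 3
¬x_1 = ¬2 = 3
¬x_1 → x_1 = 3 → 2 = 4
x_1 → x_1 = 2 → 2 = 5
x_1 → x_1 = 2 → 2 = 5
(x_1 → x_1) ∨ (x_1 → x_1) = 5 ∨ 5 = 5
¬((x_1 → x_1) ∨ (x_1 → x_1)) = ¬5 = 0
(¬x_1 → x_1) → ¬((x_1 → x_1) ∨ (x_1 → x_1)) = 4 → 0 = 1
(¬x_1 ∨ ¬(x_1 → x_1)) → ((¬x_1 → x_1) → ¬((x_1 → x_1) ∨ (x_1 → x_1))) = 3 → 1 = 3
No assignment yields a value below 3, so this is the minimum.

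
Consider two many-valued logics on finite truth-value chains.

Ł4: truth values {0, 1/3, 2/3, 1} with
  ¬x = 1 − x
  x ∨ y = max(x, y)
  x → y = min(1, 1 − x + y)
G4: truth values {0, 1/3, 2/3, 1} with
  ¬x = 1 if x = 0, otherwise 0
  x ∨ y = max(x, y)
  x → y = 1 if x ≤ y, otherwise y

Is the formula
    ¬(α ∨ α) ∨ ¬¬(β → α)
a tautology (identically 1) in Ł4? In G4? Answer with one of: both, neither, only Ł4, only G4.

only G4

In Ł4: at α = 1/3, β = 2/3 the value is 2/3 — not a tautology.
In G4: every assignment gives 1 — tautology.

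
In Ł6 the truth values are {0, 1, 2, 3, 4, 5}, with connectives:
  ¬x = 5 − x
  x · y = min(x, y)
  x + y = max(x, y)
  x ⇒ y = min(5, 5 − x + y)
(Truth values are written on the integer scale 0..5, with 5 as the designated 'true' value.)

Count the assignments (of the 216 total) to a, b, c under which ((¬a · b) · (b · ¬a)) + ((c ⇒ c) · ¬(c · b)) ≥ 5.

value 5: 71 assignments (counts)
value 4: 65 assignments
value 3: 53 assignments
value 2: 19 assignments
value 1: 7 assignments
value 0: 1 assignment
So 71 of the 216 assignments meet the threshold.

71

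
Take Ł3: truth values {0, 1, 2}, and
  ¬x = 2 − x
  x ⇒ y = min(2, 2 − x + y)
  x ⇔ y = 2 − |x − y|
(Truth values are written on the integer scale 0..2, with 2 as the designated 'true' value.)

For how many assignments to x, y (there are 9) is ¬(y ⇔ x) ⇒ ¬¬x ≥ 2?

7

x = 0, y = 0 ↦ 2  ≥
x = 0, y = 1 ↦ 1  <
x = 0, y = 2 ↦ 0  <
x = 1, y = 0 ↦ 2  ≥
x = 1, y = 1 ↦ 2  ≥
x = 1, y = 2 ↦ 2  ≥
x = 2, y = 0 ↦ 2  ≥
x = 2, y = 1 ↦ 2  ≥
x = 2, y = 2 ↦ 2  ≥
So 7 of the 9 assignments meet the threshold.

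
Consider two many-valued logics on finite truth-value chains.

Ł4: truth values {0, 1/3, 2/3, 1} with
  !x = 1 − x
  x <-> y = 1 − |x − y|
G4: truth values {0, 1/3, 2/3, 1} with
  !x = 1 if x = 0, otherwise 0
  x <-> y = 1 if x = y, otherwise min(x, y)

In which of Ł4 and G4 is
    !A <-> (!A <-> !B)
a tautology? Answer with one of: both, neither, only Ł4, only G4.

neither

In Ł4: at A = 0, B = 1/3 the value is 2/3 — not a tautology.
In G4: at A = 0, B = 1/3 the value is 0 — not a tautology.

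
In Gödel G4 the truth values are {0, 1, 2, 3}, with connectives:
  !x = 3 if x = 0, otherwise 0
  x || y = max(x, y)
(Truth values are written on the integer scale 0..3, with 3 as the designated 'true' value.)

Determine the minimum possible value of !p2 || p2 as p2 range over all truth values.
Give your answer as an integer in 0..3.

Take p2 = 1:
!p2 = !1 = 0
!p2 || p2 = 0 || 1 = 1
No assignment yields a value below 1, so this is the minimum.

1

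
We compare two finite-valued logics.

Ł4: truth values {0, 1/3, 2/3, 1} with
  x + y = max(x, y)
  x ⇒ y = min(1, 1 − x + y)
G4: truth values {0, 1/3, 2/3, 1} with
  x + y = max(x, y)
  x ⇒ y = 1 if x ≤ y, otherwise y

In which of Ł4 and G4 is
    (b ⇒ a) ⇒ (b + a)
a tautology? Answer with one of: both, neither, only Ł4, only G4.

In Ł4: at a = 0, b = 0 the value is 0 — not a tautology.
In G4: at a = 0, b = 0 the value is 0 — not a tautology.

neither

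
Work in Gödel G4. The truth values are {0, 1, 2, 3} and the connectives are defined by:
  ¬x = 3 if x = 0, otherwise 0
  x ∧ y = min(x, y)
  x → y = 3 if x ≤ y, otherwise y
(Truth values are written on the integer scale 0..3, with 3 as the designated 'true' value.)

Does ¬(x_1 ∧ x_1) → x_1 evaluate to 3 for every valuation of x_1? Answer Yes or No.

Counterexample: take x_1 = 0.
x_1 ∧ x_1 = 0 ∧ 0 = 0
¬(x_1 ∧ x_1) = ¬0 = 3
¬(x_1 ∧ x_1) → x_1 = 3 → 0 = 0
This gives 0 ≠ 3.

No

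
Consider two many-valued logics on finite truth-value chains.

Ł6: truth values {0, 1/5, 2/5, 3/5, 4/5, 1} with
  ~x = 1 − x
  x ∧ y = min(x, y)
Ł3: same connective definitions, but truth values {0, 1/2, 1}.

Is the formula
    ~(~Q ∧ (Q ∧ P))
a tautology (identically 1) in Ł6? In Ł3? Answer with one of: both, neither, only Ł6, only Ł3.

neither

In Ł6: at P = 1/5, Q = 1/5 the value is 4/5 — not a tautology.
In Ł3: at P = 1/2, Q = 1/2 the value is 1/2 — not a tautology.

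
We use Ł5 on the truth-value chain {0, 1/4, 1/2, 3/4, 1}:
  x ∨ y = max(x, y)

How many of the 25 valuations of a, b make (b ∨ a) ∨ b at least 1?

value 1: 9 assignments (counts)
value 3/4: 7 assignments
value 1/2: 5 assignments
value 1/4: 3 assignments
value 0: 1 assignment
So 9 of the 25 assignments meet the threshold.

9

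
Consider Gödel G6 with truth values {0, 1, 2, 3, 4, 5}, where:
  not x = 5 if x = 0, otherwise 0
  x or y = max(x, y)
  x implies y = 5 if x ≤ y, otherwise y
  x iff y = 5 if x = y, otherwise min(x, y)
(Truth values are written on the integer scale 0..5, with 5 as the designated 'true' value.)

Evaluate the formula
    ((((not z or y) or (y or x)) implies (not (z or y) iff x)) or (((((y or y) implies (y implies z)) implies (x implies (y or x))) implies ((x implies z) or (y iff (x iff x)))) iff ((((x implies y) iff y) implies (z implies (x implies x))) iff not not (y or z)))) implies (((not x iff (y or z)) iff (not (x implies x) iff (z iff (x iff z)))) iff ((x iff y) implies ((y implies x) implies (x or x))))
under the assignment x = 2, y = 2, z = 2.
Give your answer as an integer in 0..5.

not z = not 2 = 0
not z or y = 0 or 2 = 2
y or x = 2 or 2 = 2
(not z or y) or (y or x) = 2 or 2 = 2
z or y = 2 or 2 = 2
not (z or y) = not 2 = 0
not (z or y) iff x = 0 iff 2 = 0
((not z or y) or (y or x)) implies (not (z or y) iff x) = 2 implies 0 = 0
y or y = 2 or 2 = 2
y implies z = 2 implies 2 = 5
(y or y) implies (y implies z) = 2 implies 5 = 5
y or x = 2 or 2 = 2
x implies (y or x) = 2 implies 2 = 5
((y or y) implies (y implies z)) implies (x implies (y or x)) = 5 implies 5 = 5
x implies z = 2 implies 2 = 5
x iff x = 2 iff 2 = 5
y iff (x iff x) = 2 iff 5 = 2
(x implies z) or (y iff (x iff x)) = 5 or 2 = 5
(((y or y) implies (y implies z)) implies (x implies (y or x))) implies ((x implies z) or (y iff (x iff x))) = 5 implies 5 = 5
x implies y = 2 implies 2 = 5
(x implies y) iff y = 5 iff 2 = 2
x implies x = 2 implies 2 = 5
z implies (x implies x) = 2 implies 5 = 5
((x implies y) iff y) implies (z implies (x implies x)) = 2 implies 5 = 5
y or z = 2 or 2 = 2
not (y or z) = not 2 = 0
not not (y or z) = not 0 = 5
(((x implies y) iff y) implies (z implies (x implies x))) iff not not (y or z) = 5 iff 5 = 5
((((y or y) implies (y implies z)) implies (x implies (y or x))) implies ((x implies z) or (y iff (x iff x)))) iff ((((x implies y) iff y) implies (z implies (x implies x))) iff not not (y or z)) = 5 iff 5 = 5
(((not z or y) or (y or x)) implies (not (z or y) iff x)) or (((((y or y) implies (y implies z)) implies (x implies (y or x))) implies ((x implies z) or (y iff (x iff x)))) iff ((((x implies y) iff y) implies (z implies (x implies x))) iff not not (y or z))) = 0 or 5 = 5
not x = not 2 = 0
y or z = 2 or 2 = 2
not x iff (y or z) = 0 iff 2 = 0
x implies x = 2 implies 2 = 5
not (x implies x) = not 5 = 0
x iff z = 2 iff 2 = 5
z iff (x iff z) = 2 iff 5 = 2
not (x implies x) iff (z iff (x iff z)) = 0 iff 2 = 0
(not x iff (y or z)) iff (not (x implies x) iff (z iff (x iff z))) = 0 iff 0 = 5
x iff y = 2 iff 2 = 5
y implies x = 2 implies 2 = 5
x or x = 2 or 2 = 2
(y implies x) implies (x or x) = 5 implies 2 = 2
(x iff y) implies ((y implies x) implies (x or x)) = 5 implies 2 = 2
((not x iff (y or z)) iff (not (x implies x) iff (z iff (x iff z)))) iff ((x iff y) implies ((y implies x) implies (x or x))) = 5 iff 2 = 2
((((not z or y) or (y or x)) implies (not (z or y) iff x)) or (((((y or y) implies (y implies z)) implies (x implies (y or x))) implies ((x implies z) or (y iff (x iff x)))) iff ((((x implies y) iff y) implies (z implies (x implies x))) iff not not (y or z)))) implies (((not x iff (y or z)) iff (not (x implies x) iff (z iff (x iff z)))) iff ((x iff y) implies ((y implies x) implies (x or x)))) = 5 implies 2 = 2

2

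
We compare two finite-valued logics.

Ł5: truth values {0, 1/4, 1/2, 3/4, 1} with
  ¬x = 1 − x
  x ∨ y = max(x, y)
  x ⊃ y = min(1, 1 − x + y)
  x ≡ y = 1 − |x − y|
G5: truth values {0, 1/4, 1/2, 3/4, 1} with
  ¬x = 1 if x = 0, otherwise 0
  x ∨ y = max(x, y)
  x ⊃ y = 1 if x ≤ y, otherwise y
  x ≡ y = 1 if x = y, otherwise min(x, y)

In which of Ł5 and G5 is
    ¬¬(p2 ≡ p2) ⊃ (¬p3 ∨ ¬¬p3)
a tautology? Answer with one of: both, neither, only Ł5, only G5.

only G5

In Ł5: at p2 = 0, p3 = 1/4 the value is 3/4 — not a tautology.
In G5: every assignment gives 1 — tautology.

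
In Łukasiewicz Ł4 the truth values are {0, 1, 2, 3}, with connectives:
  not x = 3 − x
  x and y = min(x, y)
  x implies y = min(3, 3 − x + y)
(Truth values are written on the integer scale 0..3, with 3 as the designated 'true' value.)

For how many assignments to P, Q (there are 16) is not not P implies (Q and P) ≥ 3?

P = 0, Q = 0 ↦ 3  ≥
P = 0, Q = 1 ↦ 3  ≥
P = 0, Q = 2 ↦ 3  ≥
P = 0, Q = 3 ↦ 3  ≥
P = 1, Q = 0 ↦ 2  <
P = 1, Q = 1 ↦ 3  ≥
P = 1, Q = 2 ↦ 3  ≥
P = 1, Q = 3 ↦ 3  ≥
P = 2, Q = 0 ↦ 1  <
P = 2, Q = 1 ↦ 2  <
P = 2, Q = 2 ↦ 3  ≥
P = 2, Q = 3 ↦ 3  ≥
P = 3, Q = 0 ↦ 0  <
P = 3, Q = 1 ↦ 1  <
P = 3, Q = 2 ↦ 2  <
P = 3, Q = 3 ↦ 3  ≥
So 10 of the 16 assignments meet the threshold.

10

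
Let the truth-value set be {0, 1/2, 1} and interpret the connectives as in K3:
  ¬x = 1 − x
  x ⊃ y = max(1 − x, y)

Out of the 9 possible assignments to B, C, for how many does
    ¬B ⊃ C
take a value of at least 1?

B = 0, C = 0 ↦ 0  <
B = 0, C = 1/2 ↦ 1/2  <
B = 0, C = 1 ↦ 1  ≥
B = 1/2, C = 0 ↦ 1/2  <
B = 1/2, C = 1/2 ↦ 1/2  <
B = 1/2, C = 1 ↦ 1  ≥
B = 1, C = 0 ↦ 1  ≥
B = 1, C = 1/2 ↦ 1  ≥
B = 1, C = 1 ↦ 1  ≥
So 5 of the 9 assignments meet the threshold.

5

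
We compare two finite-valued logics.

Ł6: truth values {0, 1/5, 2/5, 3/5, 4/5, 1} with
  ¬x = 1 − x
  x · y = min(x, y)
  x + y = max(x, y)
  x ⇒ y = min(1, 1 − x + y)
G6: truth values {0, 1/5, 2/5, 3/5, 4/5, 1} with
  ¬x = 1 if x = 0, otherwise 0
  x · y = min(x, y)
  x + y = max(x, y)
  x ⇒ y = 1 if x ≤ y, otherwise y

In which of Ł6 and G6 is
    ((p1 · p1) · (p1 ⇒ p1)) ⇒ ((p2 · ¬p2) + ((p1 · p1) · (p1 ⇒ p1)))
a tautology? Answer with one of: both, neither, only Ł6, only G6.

In Ł6: every assignment gives 1 — tautology.
In G6: every assignment gives 1 — tautology.

both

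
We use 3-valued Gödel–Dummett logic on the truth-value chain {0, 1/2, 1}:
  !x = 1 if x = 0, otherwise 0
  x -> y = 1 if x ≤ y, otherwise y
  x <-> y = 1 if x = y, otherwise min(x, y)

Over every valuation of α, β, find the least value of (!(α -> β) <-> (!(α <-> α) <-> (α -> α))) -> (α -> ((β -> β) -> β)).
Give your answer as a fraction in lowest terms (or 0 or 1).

1/2

Take α = 1, β = 1/2:
α -> β = 1 -> 1/2 = 1/2
!(α -> β) = !1/2 = 0
α <-> α = 1 <-> 1 = 1
!(α <-> α) = !1 = 0
α -> α = 1 -> 1 = 1
!(α <-> α) <-> (α -> α) = 0 <-> 1 = 0
!(α -> β) <-> (!(α <-> α) <-> (α -> α)) = 0 <-> 0 = 1
β -> β = 1/2 -> 1/2 = 1
(β -> β) -> β = 1 -> 1/2 = 1/2
α -> ((β -> β) -> β) = 1 -> 1/2 = 1/2
(!(α -> β) <-> (!(α <-> α) <-> (α -> α))) -> (α -> ((β -> β) -> β)) = 1 -> 1/2 = 1/2
No assignment yields a value below 1/2, so this is the minimum.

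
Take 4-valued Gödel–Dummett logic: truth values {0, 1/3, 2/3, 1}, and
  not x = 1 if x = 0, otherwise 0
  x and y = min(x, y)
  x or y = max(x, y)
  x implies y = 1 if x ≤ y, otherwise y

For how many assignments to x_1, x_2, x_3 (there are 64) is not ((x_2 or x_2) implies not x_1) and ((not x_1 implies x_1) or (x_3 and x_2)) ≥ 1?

value 1: 36 assignments (counts)
value 0: 28 assignments
So 36 of the 64 assignments meet the threshold.

36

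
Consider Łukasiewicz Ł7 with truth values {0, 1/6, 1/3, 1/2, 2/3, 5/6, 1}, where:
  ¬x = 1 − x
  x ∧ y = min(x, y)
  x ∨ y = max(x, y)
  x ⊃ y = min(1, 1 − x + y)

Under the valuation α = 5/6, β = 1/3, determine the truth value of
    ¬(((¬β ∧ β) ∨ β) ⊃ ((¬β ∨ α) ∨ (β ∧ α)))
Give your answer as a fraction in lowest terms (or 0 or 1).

0

¬β = ¬1/3 = 2/3
¬β ∧ β = 2/3 ∧ 1/3 = 1/3
(¬β ∧ β) ∨ β = 1/3 ∨ 1/3 = 1/3
¬β = ¬1/3 = 2/3
¬β ∨ α = 2/3 ∨ 5/6 = 5/6
β ∧ α = 1/3 ∧ 5/6 = 1/3
(¬β ∨ α) ∨ (β ∧ α) = 5/6 ∨ 1/3 = 5/6
((¬β ∧ β) ∨ β) ⊃ ((¬β ∨ α) ∨ (β ∧ α)) = 1/3 ⊃ 5/6 = 1
¬(((¬β ∧ β) ∨ β) ⊃ ((¬β ∨ α) ∨ (β ∧ α))) = ¬1 = 0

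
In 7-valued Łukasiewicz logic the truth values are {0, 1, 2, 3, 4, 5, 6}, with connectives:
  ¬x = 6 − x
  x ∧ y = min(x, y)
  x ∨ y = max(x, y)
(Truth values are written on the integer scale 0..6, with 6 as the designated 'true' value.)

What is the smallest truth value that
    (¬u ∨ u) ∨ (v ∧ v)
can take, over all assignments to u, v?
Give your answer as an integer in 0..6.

Take u = 3, v = 0:
¬u = ¬3 = 3
¬u ∨ u = 3 ∨ 3 = 3
v ∧ v = 0 ∧ 0 = 0
(¬u ∨ u) ∨ (v ∧ v) = 3 ∨ 0 = 3
No assignment yields a value below 3, so this is the minimum.

3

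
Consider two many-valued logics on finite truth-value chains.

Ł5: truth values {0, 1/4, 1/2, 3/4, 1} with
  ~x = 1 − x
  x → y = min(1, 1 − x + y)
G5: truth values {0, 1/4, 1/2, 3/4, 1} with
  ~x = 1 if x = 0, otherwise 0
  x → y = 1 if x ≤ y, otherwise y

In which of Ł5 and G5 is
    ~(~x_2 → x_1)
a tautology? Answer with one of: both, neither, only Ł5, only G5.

neither

In Ł5: at x_1 = 0, x_2 = 1/4 the value is 3/4 — not a tautology.
In G5: at x_1 = 0, x_2 = 1/4 the value is 0 — not a tautology.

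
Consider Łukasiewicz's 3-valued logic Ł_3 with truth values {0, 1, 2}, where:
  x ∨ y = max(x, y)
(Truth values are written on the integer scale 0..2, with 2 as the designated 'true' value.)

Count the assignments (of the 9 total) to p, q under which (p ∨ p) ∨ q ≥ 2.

p = 0, q = 0 ↦ 0  <
p = 0, q = 1 ↦ 1  <
p = 0, q = 2 ↦ 2  ≥
p = 1, q = 0 ↦ 1  <
p = 1, q = 1 ↦ 1  <
p = 1, q = 2 ↦ 2  ≥
p = 2, q = 0 ↦ 2  ≥
p = 2, q = 1 ↦ 2  ≥
p = 2, q = 2 ↦ 2  ≥
So 5 of the 9 assignments meet the threshold.

5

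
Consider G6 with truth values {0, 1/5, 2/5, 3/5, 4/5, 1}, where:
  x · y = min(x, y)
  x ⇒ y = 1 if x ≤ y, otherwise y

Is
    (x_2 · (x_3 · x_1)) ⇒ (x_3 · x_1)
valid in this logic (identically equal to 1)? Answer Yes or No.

Yes

At x_1 = 4/5, x_2 = 1/5, x_3 = 0, for instance:
x_3 · x_1 = 0 · 4/5 = 0
x_2 · (x_3 · x_1) = 1/5 · 0 = 0
(x_2 · (x_3 · x_1)) ⇒ (x_3 · x_1) = 0 ⇒ 0 = 1
and checking the remaining 215 assignments likewise gives ≥ 1 in every case.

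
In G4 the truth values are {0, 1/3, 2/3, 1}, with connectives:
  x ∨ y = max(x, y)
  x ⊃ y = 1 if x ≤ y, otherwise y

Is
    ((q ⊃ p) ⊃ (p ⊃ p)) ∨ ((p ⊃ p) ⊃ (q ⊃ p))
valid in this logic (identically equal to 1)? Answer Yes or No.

p = 0, q = 0 ↦ 1
p = 0, q = 1/3 ↦ 1
p = 0, q = 2/3 ↦ 1
p = 0, q = 1 ↦ 1
p = 1/3, q = 0 ↦ 1
p = 1/3, q = 1/3 ↦ 1
p = 1/3, q = 2/3 ↦ 1
p = 1/3, q = 1 ↦ 1
p = 2/3, q = 0 ↦ 1
p = 2/3, q = 1/3 ↦ 1
p = 2/3, q = 2/3 ↦ 1
p = 2/3, q = 1 ↦ 1
p = 1, q = 0 ↦ 1
p = 1, q = 1/3 ↦ 1
p = 1, q = 2/3 ↦ 1
p = 1, q = 1 ↦ 1
Every assignment gives a value ≥ 1.

Yes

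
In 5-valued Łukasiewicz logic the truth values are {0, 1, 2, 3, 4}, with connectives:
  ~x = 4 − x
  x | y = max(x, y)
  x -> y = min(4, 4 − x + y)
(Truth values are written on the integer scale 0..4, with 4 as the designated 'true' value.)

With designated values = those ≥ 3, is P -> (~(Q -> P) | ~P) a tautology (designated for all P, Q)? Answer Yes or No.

Counterexample: take P = 3, Q = 0.
Q -> P = 0 -> 3 = 4
~(Q -> P) = ~4 = 0
~P = ~3 = 1
~(Q -> P) | ~P = 0 | 1 = 1
P -> (~(Q -> P) | ~P) = 3 -> 1 = 2
This gives 2, which is below 3.

No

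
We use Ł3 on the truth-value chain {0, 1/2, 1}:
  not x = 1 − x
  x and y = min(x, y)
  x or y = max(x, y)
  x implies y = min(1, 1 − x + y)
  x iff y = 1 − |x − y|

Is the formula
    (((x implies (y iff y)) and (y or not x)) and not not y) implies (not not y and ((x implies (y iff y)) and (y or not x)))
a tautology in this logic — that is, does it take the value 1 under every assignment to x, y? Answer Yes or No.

Yes

x = 0, y = 0 ↦ 1
x = 0, y = 1/2 ↦ 1
x = 0, y = 1 ↦ 1
x = 1/2, y = 0 ↦ 1
x = 1/2, y = 1/2 ↦ 1
x = 1/2, y = 1 ↦ 1
x = 1, y = 0 ↦ 1
x = 1, y = 1/2 ↦ 1
x = 1, y = 1 ↦ 1
Every assignment gives a value ≥ 1.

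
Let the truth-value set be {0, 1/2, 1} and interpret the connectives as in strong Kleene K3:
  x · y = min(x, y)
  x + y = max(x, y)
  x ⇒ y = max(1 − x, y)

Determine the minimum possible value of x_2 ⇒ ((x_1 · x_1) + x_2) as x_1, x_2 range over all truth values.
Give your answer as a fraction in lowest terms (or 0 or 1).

Take x_1 = 0, x_2 = 1/2:
x_1 · x_1 = 0 · 0 = 0
(x_1 · x_1) + x_2 = 0 + 1/2 = 1/2
x_2 ⇒ ((x_1 · x_1) + x_2) = 1/2 ⇒ 1/2 = 1/2
No assignment yields a value below 1/2, so this is the minimum.

1/2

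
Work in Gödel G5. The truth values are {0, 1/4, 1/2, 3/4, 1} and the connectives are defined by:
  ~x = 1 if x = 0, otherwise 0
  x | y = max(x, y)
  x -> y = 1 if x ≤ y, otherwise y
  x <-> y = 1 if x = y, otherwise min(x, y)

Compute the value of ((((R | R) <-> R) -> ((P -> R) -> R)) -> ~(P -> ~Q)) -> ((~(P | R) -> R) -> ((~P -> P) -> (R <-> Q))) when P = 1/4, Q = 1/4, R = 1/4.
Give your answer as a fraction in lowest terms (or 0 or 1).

R | R = 1/4 | 1/4 = 1/4
(R | R) <-> R = 1/4 <-> 1/4 = 1
P -> R = 1/4 -> 1/4 = 1
(P -> R) -> R = 1 -> 1/4 = 1/4
((R | R) <-> R) -> ((P -> R) -> R) = 1 -> 1/4 = 1/4
~Q = ~1/4 = 0
P -> ~Q = 1/4 -> 0 = 0
~(P -> ~Q) = ~0 = 1
(((R | R) <-> R) -> ((P -> R) -> R)) -> ~(P -> ~Q) = 1/4 -> 1 = 1
P | R = 1/4 | 1/4 = 1/4
~(P | R) = ~1/4 = 0
~(P | R) -> R = 0 -> 1/4 = 1
~P = ~1/4 = 0
~P -> P = 0 -> 1/4 = 1
R <-> Q = 1/4 <-> 1/4 = 1
(~P -> P) -> (R <-> Q) = 1 -> 1 = 1
(~(P | R) -> R) -> ((~P -> P) -> (R <-> Q)) = 1 -> 1 = 1
((((R | R) <-> R) -> ((P -> R) -> R)) -> ~(P -> ~Q)) -> ((~(P | R) -> R) -> ((~P -> P) -> (R <-> Q))) = 1 -> 1 = 1

1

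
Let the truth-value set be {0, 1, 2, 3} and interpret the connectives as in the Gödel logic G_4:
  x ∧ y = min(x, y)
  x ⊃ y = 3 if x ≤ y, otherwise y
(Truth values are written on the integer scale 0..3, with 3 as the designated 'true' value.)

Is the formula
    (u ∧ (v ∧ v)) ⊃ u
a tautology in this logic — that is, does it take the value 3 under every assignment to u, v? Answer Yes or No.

Yes

u = 0, v = 0 ↦ 3
u = 0, v = 1 ↦ 3
u = 0, v = 2 ↦ 3
u = 0, v = 3 ↦ 3
u = 1, v = 0 ↦ 3
u = 1, v = 1 ↦ 3
u = 1, v = 2 ↦ 3
u = 1, v = 3 ↦ 3
u = 2, v = 0 ↦ 3
u = 2, v = 1 ↦ 3
u = 2, v = 2 ↦ 3
u = 2, v = 3 ↦ 3
u = 3, v = 0 ↦ 3
u = 3, v = 1 ↦ 3
u = 3, v = 2 ↦ 3
u = 3, v = 3 ↦ 3
Every assignment gives a value ≥ 3.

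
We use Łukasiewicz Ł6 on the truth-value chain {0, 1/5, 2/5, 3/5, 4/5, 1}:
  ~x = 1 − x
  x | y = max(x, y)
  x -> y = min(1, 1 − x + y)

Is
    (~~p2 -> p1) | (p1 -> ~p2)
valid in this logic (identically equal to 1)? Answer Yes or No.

No

Counterexample: take p1 = 1/5, p2 = 1.
~p2 = ~1 = 0
~~p2 = ~0 = 1
~~p2 -> p1 = 1 -> 1/5 = 1/5
~p2 = ~1 = 0
p1 -> ~p2 = 1/5 -> 0 = 4/5
(~~p2 -> p1) | (p1 -> ~p2) = 1/5 | 4/5 = 4/5
This gives 4/5 ≠ 1.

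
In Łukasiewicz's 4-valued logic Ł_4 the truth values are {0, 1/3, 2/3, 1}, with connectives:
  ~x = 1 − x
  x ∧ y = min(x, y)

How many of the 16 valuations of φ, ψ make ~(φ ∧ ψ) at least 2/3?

φ = 0, ψ = 0 ↦ 1  ≥
φ = 0, ψ = 1/3 ↦ 1  ≥
φ = 0, ψ = 2/3 ↦ 1  ≥
φ = 0, ψ = 1 ↦ 1  ≥
φ = 1/3, ψ = 0 ↦ 1  ≥
φ = 1/3, ψ = 1/3 ↦ 2/3  ≥
φ = 1/3, ψ = 2/3 ↦ 2/3  ≥
φ = 1/3, ψ = 1 ↦ 2/3  ≥
φ = 2/3, ψ = 0 ↦ 1  ≥
φ = 2/3, ψ = 1/3 ↦ 2/3  ≥
φ = 2/3, ψ = 2/3 ↦ 1/3  <
φ = 2/3, ψ = 1 ↦ 1/3  <
φ = 1, ψ = 0 ↦ 1  ≥
φ = 1, ψ = 1/3 ↦ 2/3  ≥
φ = 1, ψ = 2/3 ↦ 1/3  <
φ = 1, ψ = 1 ↦ 0  <
So 12 of the 16 assignments meet the threshold.

12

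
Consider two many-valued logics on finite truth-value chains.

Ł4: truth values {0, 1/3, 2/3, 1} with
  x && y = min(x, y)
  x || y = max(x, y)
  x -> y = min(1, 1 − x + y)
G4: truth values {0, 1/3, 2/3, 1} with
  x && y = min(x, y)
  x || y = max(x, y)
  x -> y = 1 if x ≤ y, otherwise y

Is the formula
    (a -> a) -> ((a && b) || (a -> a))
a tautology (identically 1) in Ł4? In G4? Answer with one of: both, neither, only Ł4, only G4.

In Ł4: every assignment gives 1 — tautology.
In G4: every assignment gives 1 — tautology.

both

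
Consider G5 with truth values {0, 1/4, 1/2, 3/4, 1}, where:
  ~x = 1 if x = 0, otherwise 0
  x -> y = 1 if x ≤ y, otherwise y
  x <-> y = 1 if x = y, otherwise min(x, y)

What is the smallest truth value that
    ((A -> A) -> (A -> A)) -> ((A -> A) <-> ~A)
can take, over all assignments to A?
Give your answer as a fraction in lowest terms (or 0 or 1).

Take A = 1/4:
A -> A = 1/4 -> 1/4 = 1
A -> A = 1/4 -> 1/4 = 1
(A -> A) -> (A -> A) = 1 -> 1 = 1
A -> A = 1/4 -> 1/4 = 1
~A = ~1/4 = 0
(A -> A) <-> ~A = 1 <-> 0 = 0
((A -> A) -> (A -> A)) -> ((A -> A) <-> ~A) = 1 -> 0 = 0
No assignment yields a value below 0, so this is the minimum.

0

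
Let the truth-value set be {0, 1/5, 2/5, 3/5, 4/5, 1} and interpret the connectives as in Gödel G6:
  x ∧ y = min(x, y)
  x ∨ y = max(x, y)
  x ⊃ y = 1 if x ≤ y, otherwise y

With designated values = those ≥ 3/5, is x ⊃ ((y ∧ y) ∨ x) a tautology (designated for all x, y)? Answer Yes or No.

At x = 2/5, y = 1, for instance:
y ∧ y = 1 ∧ 1 = 1
(y ∧ y) ∨ x = 1 ∨ 2/5 = 1
x ⊃ ((y ∧ y) ∨ x) = 2/5 ⊃ 1 = 1
and checking the remaining 35 assignments likewise gives ≥ 3/5 in every case.

Yes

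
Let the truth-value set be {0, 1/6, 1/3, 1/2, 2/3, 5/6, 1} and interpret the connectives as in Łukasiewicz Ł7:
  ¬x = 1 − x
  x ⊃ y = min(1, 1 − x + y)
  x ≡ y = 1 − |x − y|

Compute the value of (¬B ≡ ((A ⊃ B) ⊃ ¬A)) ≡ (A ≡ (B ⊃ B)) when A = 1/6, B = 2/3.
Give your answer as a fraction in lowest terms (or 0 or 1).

2/3

¬B = ¬2/3 = 1/3
A ⊃ B = 1/6 ⊃ 2/3 = 1
¬A = ¬1/6 = 5/6
(A ⊃ B) ⊃ ¬A = 1 ⊃ 5/6 = 5/6
¬B ≡ ((A ⊃ B) ⊃ ¬A) = 1/3 ≡ 5/6 = 1/2
B ⊃ B = 2/3 ⊃ 2/3 = 1
A ≡ (B ⊃ B) = 1/6 ≡ 1 = 1/6
(¬B ≡ ((A ⊃ B) ⊃ ¬A)) ≡ (A ≡ (B ⊃ B)) = 1/2 ≡ 1/6 = 2/3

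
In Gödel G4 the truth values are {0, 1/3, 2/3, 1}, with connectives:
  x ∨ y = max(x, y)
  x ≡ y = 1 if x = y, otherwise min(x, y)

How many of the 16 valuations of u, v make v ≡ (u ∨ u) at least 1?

u = 0, v = 0 ↦ 1  ≥
u = 0, v = 1/3 ↦ 0  <
u = 0, v = 2/3 ↦ 0  <
u = 0, v = 1 ↦ 0  <
u = 1/3, v = 0 ↦ 0  <
u = 1/3, v = 1/3 ↦ 1  ≥
u = 1/3, v = 2/3 ↦ 1/3  <
u = 1/3, v = 1 ↦ 1/3  <
u = 2/3, v = 0 ↦ 0  <
u = 2/3, v = 1/3 ↦ 1/3  <
u = 2/3, v = 2/3 ↦ 1  ≥
u = 2/3, v = 1 ↦ 2/3  <
u = 1, v = 0 ↦ 0  <
u = 1, v = 1/3 ↦ 1/3  <
u = 1, v = 2/3 ↦ 2/3  <
u = 1, v = 1 ↦ 1  ≥
So 4 of the 16 assignments meet the threshold.

4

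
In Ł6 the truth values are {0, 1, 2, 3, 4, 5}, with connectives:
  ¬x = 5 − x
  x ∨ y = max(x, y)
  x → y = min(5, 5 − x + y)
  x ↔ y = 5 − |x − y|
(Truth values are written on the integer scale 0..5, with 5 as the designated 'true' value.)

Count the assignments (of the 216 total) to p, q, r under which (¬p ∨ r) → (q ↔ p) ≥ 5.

119

value 5: 119 assignments (counts)
value 4: 36 assignments
value 3: 25 assignments
value 2: 19 assignments
value 1: 10 assignments
value 0: 7 assignments
So 119 of the 216 assignments meet the threshold.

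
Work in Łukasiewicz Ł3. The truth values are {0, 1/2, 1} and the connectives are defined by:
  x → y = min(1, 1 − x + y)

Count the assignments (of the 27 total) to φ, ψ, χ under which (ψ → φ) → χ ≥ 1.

13

value 1: 13 assignments (counts)
value 1/2: 8 assignments
value 0: 6 assignments
So 13 of the 27 assignments meet the threshold.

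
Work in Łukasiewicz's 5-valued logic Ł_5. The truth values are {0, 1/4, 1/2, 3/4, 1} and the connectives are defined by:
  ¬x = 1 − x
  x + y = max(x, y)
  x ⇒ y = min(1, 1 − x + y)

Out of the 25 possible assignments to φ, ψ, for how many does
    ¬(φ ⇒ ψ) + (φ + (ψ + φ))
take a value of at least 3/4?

16

value 1: 9 assignments (counts)
value 3/4: 7 assignments (counts)
value 1/2: 5 assignments
value 1/4: 3 assignments
value 0: 1 assignment
So 16 of the 25 assignments meet the threshold.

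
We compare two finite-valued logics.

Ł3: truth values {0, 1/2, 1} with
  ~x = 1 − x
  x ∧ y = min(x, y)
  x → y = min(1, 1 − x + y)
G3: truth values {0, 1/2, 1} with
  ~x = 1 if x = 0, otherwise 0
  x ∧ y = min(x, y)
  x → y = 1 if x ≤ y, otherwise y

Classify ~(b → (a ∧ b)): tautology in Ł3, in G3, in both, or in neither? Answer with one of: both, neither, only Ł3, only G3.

In Ł3: at a = 0, b = 0 the value is 0 — not a tautology.
In G3: at a = 0, b = 0 the value is 0 — not a tautology.

neither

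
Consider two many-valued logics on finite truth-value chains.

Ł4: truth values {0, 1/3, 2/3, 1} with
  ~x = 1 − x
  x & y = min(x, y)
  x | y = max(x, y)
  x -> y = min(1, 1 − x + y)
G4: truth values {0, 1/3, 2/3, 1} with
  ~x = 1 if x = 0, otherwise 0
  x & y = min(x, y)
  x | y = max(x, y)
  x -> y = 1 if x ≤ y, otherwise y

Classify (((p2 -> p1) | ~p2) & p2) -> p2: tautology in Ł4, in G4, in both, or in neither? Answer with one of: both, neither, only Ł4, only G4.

In Ł4: every assignment gives 1 — tautology.
In G4: every assignment gives 1 — tautology.

both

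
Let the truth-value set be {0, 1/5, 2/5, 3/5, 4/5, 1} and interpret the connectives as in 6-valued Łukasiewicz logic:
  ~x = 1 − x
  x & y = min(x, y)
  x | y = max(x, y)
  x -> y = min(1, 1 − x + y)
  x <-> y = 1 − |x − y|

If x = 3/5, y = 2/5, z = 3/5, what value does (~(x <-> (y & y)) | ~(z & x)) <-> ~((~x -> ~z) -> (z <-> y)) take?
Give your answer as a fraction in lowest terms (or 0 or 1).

y & y = 2/5 & 2/5 = 2/5
x <-> (y & y) = 3/5 <-> 2/5 = 4/5
~(x <-> (y & y)) = ~4/5 = 1/5
z & x = 3/5 & 3/5 = 3/5
~(z & x) = ~3/5 = 2/5
~(x <-> (y & y)) | ~(z & x) = 1/5 | 2/5 = 2/5
~x = ~3/5 = 2/5
~z = ~3/5 = 2/5
~x -> ~z = 2/5 -> 2/5 = 1
z <-> y = 3/5 <-> 2/5 = 4/5
(~x -> ~z) -> (z <-> y) = 1 -> 4/5 = 4/5
~((~x -> ~z) -> (z <-> y)) = ~4/5 = 1/5
(~(x <-> (y & y)) | ~(z & x)) <-> ~((~x -> ~z) -> (z <-> y)) = 2/5 <-> 1/5 = 4/5

4/5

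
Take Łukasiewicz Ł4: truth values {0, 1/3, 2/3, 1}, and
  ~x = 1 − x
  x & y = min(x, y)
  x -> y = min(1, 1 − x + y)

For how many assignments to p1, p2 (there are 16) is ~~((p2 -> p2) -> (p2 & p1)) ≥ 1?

1

p1 = 0, p2 = 0 ↦ 0  <
p1 = 0, p2 = 1/3 ↦ 0  <
p1 = 0, p2 = 2/3 ↦ 0  <
p1 = 0, p2 = 1 ↦ 0  <
p1 = 1/3, p2 = 0 ↦ 0  <
p1 = 1/3, p2 = 1/3 ↦ 1/3  <
p1 = 1/3, p2 = 2/3 ↦ 1/3  <
p1 = 1/3, p2 = 1 ↦ 1/3  <
p1 = 2/3, p2 = 0 ↦ 0  <
p1 = 2/3, p2 = 1/3 ↦ 1/3  <
p1 = 2/3, p2 = 2/3 ↦ 2/3  <
p1 = 2/3, p2 = 1 ↦ 2/3  <
p1 = 1, p2 = 0 ↦ 0  <
p1 = 1, p2 = 1/3 ↦ 1/3  <
p1 = 1, p2 = 2/3 ↦ 2/3  <
p1 = 1, p2 = 1 ↦ 1  ≥
So 1 of the 16 assignments meets the threshold.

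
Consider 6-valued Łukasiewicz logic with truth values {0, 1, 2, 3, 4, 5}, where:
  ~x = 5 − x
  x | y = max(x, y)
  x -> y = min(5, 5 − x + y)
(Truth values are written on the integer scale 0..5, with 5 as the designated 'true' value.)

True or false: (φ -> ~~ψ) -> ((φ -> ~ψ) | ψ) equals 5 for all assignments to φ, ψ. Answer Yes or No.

No

Counterexample: take φ = 2, ψ = 4.
~ψ = ~4 = 1
~~ψ = ~1 = 4
φ -> ~~ψ = 2 -> 4 = 5
~ψ = ~4 = 1
φ -> ~ψ = 2 -> 1 = 4
(φ -> ~ψ) | ψ = 4 | 4 = 4
(φ -> ~~ψ) -> ((φ -> ~ψ) | ψ) = 5 -> 4 = 4
This gives 4 ≠ 5.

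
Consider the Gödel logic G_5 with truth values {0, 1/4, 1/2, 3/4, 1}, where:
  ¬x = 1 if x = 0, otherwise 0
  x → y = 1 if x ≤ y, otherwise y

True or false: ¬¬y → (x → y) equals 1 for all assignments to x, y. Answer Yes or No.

No

Counterexample: take x = 1/2, y = 1/4.
¬y = ¬1/4 = 0
¬¬y = ¬0 = 1
x → y = 1/2 → 1/4 = 1/4
¬¬y → (x → y) = 1 → 1/4 = 1/4
This gives 1/4 ≠ 1.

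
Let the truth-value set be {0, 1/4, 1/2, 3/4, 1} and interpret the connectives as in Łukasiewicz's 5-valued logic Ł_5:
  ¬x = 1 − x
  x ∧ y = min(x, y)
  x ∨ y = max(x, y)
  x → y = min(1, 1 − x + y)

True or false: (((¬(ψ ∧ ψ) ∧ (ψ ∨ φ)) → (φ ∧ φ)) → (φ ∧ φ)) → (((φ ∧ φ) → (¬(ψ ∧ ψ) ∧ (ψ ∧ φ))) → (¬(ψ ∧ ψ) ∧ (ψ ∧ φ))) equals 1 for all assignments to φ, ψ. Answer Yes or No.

Counterexample: take φ = 0, ψ = 1/4.
ψ ∧ ψ = 1/4 ∧ 1/4 = 1/4
¬(ψ ∧ ψ) = ¬1/4 = 3/4
ψ ∨ φ = 1/4 ∨ 0 = 1/4
¬(ψ ∧ ψ) ∧ (ψ ∨ φ) = 3/4 ∧ 1/4 = 1/4
φ ∧ φ = 0 ∧ 0 = 0
(¬(ψ ∧ ψ) ∧ (ψ ∨ φ)) → (φ ∧ φ) = 1/4 → 0 = 3/4
φ ∧ φ = 0 ∧ 0 = 0
((¬(ψ ∧ ψ) ∧ (ψ ∨ φ)) → (φ ∧ φ)) → (φ ∧ φ) = 3/4 → 0 = 1/4
φ ∧ φ = 0 ∧ 0 = 0
ψ ∧ ψ = 1/4 ∧ 1/4 = 1/4
¬(ψ ∧ ψ) = ¬1/4 = 3/4
ψ ∧ φ = 1/4 ∧ 0 = 0
¬(ψ ∧ ψ) ∧ (ψ ∧ φ) = 3/4 ∧ 0 = 0
(φ ∧ φ) → (¬(ψ ∧ ψ) ∧ (ψ ∧ φ)) = 0 → 0 = 1
ψ ∧ ψ = 1/4 ∧ 1/4 = 1/4
¬(ψ ∧ ψ) = ¬1/4 = 3/4
ψ ∧ φ = 1/4 ∧ 0 = 0
¬(ψ ∧ ψ) ∧ (ψ ∧ φ) = 3/4 ∧ 0 = 0
((φ ∧ φ) → (¬(ψ ∧ ψ) ∧ (ψ ∧ φ))) → (¬(ψ ∧ ψ) ∧ (ψ ∧ φ)) = 1 → 0 = 0
(((¬(ψ ∧ ψ) ∧ (ψ ∨ φ)) → (φ ∧ φ)) → (φ ∧ φ)) → (((φ ∧ φ) → (¬(ψ ∧ ψ) ∧ (ψ ∧ φ))) → (¬(ψ ∧ ψ) ∧ (ψ ∧ φ))) = 1/4 → 0 = 3/4
This gives 3/4 ≠ 1.

No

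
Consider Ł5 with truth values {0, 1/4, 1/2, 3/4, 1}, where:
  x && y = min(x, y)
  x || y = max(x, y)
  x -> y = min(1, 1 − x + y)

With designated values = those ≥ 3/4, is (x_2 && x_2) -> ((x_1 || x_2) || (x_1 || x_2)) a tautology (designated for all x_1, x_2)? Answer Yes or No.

At x_1 = 1/4, x_2 = 1/4, for instance:
x_2 && x_2 = 1/4 && 1/4 = 1/4
x_1 || x_2 = 1/4 || 1/4 = 1/4
x_1 || x_2 = 1/4 || 1/4 = 1/4
(x_1 || x_2) || (x_1 || x_2) = 1/4 || 1/4 = 1/4
(x_2 && x_2) -> ((x_1 || x_2) || (x_1 || x_2)) = 1/4 -> 1/4 = 1
and checking the remaining 24 assignments likewise gives ≥ 3/4 in every case.

Yes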